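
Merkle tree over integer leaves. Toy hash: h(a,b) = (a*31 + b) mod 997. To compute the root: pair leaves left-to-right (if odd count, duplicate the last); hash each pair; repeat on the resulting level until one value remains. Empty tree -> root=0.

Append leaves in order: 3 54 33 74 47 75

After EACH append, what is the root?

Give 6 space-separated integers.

Answer: 3 147 628 669 74 970

Derivation:
After append 3 (leaves=[3]):
  L0: [3]
  root=3
After append 54 (leaves=[3, 54]):
  L0: [3, 54]
  L1: h(3,54)=(3*31+54)%997=147 -> [147]
  root=147
After append 33 (leaves=[3, 54, 33]):
  L0: [3, 54, 33]
  L1: h(3,54)=(3*31+54)%997=147 h(33,33)=(33*31+33)%997=59 -> [147, 59]
  L2: h(147,59)=(147*31+59)%997=628 -> [628]
  root=628
After append 74 (leaves=[3, 54, 33, 74]):
  L0: [3, 54, 33, 74]
  L1: h(3,54)=(3*31+54)%997=147 h(33,74)=(33*31+74)%997=100 -> [147, 100]
  L2: h(147,100)=(147*31+100)%997=669 -> [669]
  root=669
After append 47 (leaves=[3, 54, 33, 74, 47]):
  L0: [3, 54, 33, 74, 47]
  L1: h(3,54)=(3*31+54)%997=147 h(33,74)=(33*31+74)%997=100 h(47,47)=(47*31+47)%997=507 -> [147, 100, 507]
  L2: h(147,100)=(147*31+100)%997=669 h(507,507)=(507*31+507)%997=272 -> [669, 272]
  L3: h(669,272)=(669*31+272)%997=74 -> [74]
  root=74
After append 75 (leaves=[3, 54, 33, 74, 47, 75]):
  L0: [3, 54, 33, 74, 47, 75]
  L1: h(3,54)=(3*31+54)%997=147 h(33,74)=(33*31+74)%997=100 h(47,75)=(47*31+75)%997=535 -> [147, 100, 535]
  L2: h(147,100)=(147*31+100)%997=669 h(535,535)=(535*31+535)%997=171 -> [669, 171]
  L3: h(669,171)=(669*31+171)%997=970 -> [970]
  root=970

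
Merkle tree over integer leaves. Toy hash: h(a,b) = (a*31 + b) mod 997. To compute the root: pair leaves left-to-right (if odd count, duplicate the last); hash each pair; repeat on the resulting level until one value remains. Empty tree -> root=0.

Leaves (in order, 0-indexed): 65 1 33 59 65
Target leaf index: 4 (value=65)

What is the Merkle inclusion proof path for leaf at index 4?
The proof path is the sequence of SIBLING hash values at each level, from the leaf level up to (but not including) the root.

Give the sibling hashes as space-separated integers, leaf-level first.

Answer: 65 86 767

Derivation:
L0 (leaves): [65, 1, 33, 59, 65], target index=4
L1: h(65,1)=(65*31+1)%997=22 [pair 0] h(33,59)=(33*31+59)%997=85 [pair 1] h(65,65)=(65*31+65)%997=86 [pair 2] -> [22, 85, 86]
  Sibling for proof at L0: 65
L2: h(22,85)=(22*31+85)%997=767 [pair 0] h(86,86)=(86*31+86)%997=758 [pair 1] -> [767, 758]
  Sibling for proof at L1: 86
L3: h(767,758)=(767*31+758)%997=607 [pair 0] -> [607]
  Sibling for proof at L2: 767
Root: 607
Proof path (sibling hashes from leaf to root): [65, 86, 767]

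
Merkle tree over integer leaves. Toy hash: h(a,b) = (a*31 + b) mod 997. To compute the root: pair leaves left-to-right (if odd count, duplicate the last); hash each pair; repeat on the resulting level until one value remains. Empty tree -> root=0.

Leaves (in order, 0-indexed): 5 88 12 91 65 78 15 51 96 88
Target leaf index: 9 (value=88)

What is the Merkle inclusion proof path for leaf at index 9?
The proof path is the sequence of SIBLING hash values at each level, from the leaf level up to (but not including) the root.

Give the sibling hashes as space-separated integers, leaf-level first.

Answer: 96 73 342 217

Derivation:
L0 (leaves): [5, 88, 12, 91, 65, 78, 15, 51, 96, 88], target index=9
L1: h(5,88)=(5*31+88)%997=243 [pair 0] h(12,91)=(12*31+91)%997=463 [pair 1] h(65,78)=(65*31+78)%997=99 [pair 2] h(15,51)=(15*31+51)%997=516 [pair 3] h(96,88)=(96*31+88)%997=73 [pair 4] -> [243, 463, 99, 516, 73]
  Sibling for proof at L0: 96
L2: h(243,463)=(243*31+463)%997=20 [pair 0] h(99,516)=(99*31+516)%997=594 [pair 1] h(73,73)=(73*31+73)%997=342 [pair 2] -> [20, 594, 342]
  Sibling for proof at L1: 73
L3: h(20,594)=(20*31+594)%997=217 [pair 0] h(342,342)=(342*31+342)%997=974 [pair 1] -> [217, 974]
  Sibling for proof at L2: 342
L4: h(217,974)=(217*31+974)%997=722 [pair 0] -> [722]
  Sibling for proof at L3: 217
Root: 722
Proof path (sibling hashes from leaf to root): [96, 73, 342, 217]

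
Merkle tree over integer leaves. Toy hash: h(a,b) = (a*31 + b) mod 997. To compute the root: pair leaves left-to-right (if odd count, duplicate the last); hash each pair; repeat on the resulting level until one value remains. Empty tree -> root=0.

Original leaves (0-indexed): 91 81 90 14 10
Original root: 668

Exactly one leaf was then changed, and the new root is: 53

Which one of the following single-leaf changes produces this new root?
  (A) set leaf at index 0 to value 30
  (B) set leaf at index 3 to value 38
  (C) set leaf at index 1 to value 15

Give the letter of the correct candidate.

Original leaves: [91, 81, 90, 14, 10]
Target new root: 53
Try each candidate change and compute the resulting root:
Candidate A: set leaf[0] = 30 -> leaves = [30, 81, 90, 14, 10]
  L0: [30, 81, 90, 14, 10]
  L1: h(30,81)=(30*31+81)%997=14 h(90,14)=(90*31+14)%997=810 h(10,10)=(10*31+10)%997=320 -> [14, 810, 320]
  L2: h(14,810)=(14*31+810)%997=247 h(320,320)=(320*31+320)%997=270 -> [247, 270]
  L3: h(247,270)=(247*31+270)%997=948 -> [948]
  root = 948 != target 53
Candidate B: set leaf[3] = 38 -> leaves = [91, 81, 90, 38, 10]
  L0: [91, 81, 90, 38, 10]
  L1: h(91,81)=(91*31+81)%997=908 h(90,38)=(90*31+38)%997=834 h(10,10)=(10*31+10)%997=320 -> [908, 834, 320]
  L2: h(908,834)=(908*31+834)%997=69 h(320,320)=(320*31+320)%997=270 -> [69, 270]
  L3: h(69,270)=(69*31+270)%997=415 -> [415]
  root = 415 != target 53
Candidate C: set leaf[1] = 15 -> leaves = [91, 15, 90, 14, 10]
  L0: [91, 15, 90, 14, 10]
  L1: h(91,15)=(91*31+15)%997=842 h(90,14)=(90*31+14)%997=810 h(10,10)=(10*31+10)%997=320 -> [842, 810, 320]
  L2: h(842,810)=(842*31+810)%997=990 h(320,320)=(320*31+320)%997=270 -> [990, 270]
  L3: h(990,270)=(990*31+270)%997=53 -> [53]
  root = 53 == target 53  ** MATCH **
Candidate C produces the target root.

Answer: C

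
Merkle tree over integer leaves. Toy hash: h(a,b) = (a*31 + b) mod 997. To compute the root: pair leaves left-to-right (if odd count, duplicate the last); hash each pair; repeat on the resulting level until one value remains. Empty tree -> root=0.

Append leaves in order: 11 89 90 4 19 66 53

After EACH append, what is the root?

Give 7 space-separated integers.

After append 11 (leaves=[11]):
  L0: [11]
  root=11
After append 89 (leaves=[11, 89]):
  L0: [11, 89]
  L1: h(11,89)=(11*31+89)%997=430 -> [430]
  root=430
After append 90 (leaves=[11, 89, 90]):
  L0: [11, 89, 90]
  L1: h(11,89)=(11*31+89)%997=430 h(90,90)=(90*31+90)%997=886 -> [430, 886]
  L2: h(430,886)=(430*31+886)%997=258 -> [258]
  root=258
After append 4 (leaves=[11, 89, 90, 4]):
  L0: [11, 89, 90, 4]
  L1: h(11,89)=(11*31+89)%997=430 h(90,4)=(90*31+4)%997=800 -> [430, 800]
  L2: h(430,800)=(430*31+800)%997=172 -> [172]
  root=172
After append 19 (leaves=[11, 89, 90, 4, 19]):
  L0: [11, 89, 90, 4, 19]
  L1: h(11,89)=(11*31+89)%997=430 h(90,4)=(90*31+4)%997=800 h(19,19)=(19*31+19)%997=608 -> [430, 800, 608]
  L2: h(430,800)=(430*31+800)%997=172 h(608,608)=(608*31+608)%997=513 -> [172, 513]
  L3: h(172,513)=(172*31+513)%997=860 -> [860]
  root=860
After append 66 (leaves=[11, 89, 90, 4, 19, 66]):
  L0: [11, 89, 90, 4, 19, 66]
  L1: h(11,89)=(11*31+89)%997=430 h(90,4)=(90*31+4)%997=800 h(19,66)=(19*31+66)%997=655 -> [430, 800, 655]
  L2: h(430,800)=(430*31+800)%997=172 h(655,655)=(655*31+655)%997=23 -> [172, 23]
  L3: h(172,23)=(172*31+23)%997=370 -> [370]
  root=370
After append 53 (leaves=[11, 89, 90, 4, 19, 66, 53]):
  L0: [11, 89, 90, 4, 19, 66, 53]
  L1: h(11,89)=(11*31+89)%997=430 h(90,4)=(90*31+4)%997=800 h(19,66)=(19*31+66)%997=655 h(53,53)=(53*31+53)%997=699 -> [430, 800, 655, 699]
  L2: h(430,800)=(430*31+800)%997=172 h(655,699)=(655*31+699)%997=67 -> [172, 67]
  L3: h(172,67)=(172*31+67)%997=414 -> [414]
  root=414

Answer: 11 430 258 172 860 370 414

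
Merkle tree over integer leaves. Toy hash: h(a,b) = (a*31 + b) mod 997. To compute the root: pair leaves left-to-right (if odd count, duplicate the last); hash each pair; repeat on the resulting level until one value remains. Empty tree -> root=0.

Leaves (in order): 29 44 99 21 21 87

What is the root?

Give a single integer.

L0: [29, 44, 99, 21, 21, 87]
L1: h(29,44)=(29*31+44)%997=943 h(99,21)=(99*31+21)%997=99 h(21,87)=(21*31+87)%997=738 -> [943, 99, 738]
L2: h(943,99)=(943*31+99)%997=419 h(738,738)=(738*31+738)%997=685 -> [419, 685]
L3: h(419,685)=(419*31+685)%997=713 -> [713]

Answer: 713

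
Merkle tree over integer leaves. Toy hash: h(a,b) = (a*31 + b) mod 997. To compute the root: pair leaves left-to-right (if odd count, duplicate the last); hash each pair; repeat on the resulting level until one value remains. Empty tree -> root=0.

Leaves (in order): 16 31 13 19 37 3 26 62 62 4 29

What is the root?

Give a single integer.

Answer: 450

Derivation:
L0: [16, 31, 13, 19, 37, 3, 26, 62, 62, 4, 29]
L1: h(16,31)=(16*31+31)%997=527 h(13,19)=(13*31+19)%997=422 h(37,3)=(37*31+3)%997=153 h(26,62)=(26*31+62)%997=868 h(62,4)=(62*31+4)%997=929 h(29,29)=(29*31+29)%997=928 -> [527, 422, 153, 868, 929, 928]
L2: h(527,422)=(527*31+422)%997=807 h(153,868)=(153*31+868)%997=626 h(929,928)=(929*31+928)%997=814 -> [807, 626, 814]
L3: h(807,626)=(807*31+626)%997=718 h(814,814)=(814*31+814)%997=126 -> [718, 126]
L4: h(718,126)=(718*31+126)%997=450 -> [450]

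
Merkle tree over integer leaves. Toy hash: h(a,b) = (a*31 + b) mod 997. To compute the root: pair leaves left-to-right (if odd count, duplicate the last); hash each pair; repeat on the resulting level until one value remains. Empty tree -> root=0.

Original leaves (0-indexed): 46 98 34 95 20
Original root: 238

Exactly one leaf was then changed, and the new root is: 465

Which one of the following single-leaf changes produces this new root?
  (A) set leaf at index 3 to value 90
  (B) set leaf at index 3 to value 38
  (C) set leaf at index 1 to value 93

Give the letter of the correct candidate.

Answer: B

Derivation:
Original leaves: [46, 98, 34, 95, 20]
Target new root: 465
Try each candidate change and compute the resulting root:
Candidate A: set leaf[3] = 90 -> leaves = [46, 98, 34, 90, 20]
  L0: [46, 98, 34, 90, 20]
  L1: h(46,98)=(46*31+98)%997=527 h(34,90)=(34*31+90)%997=147 h(20,20)=(20*31+20)%997=640 -> [527, 147, 640]
  L2: h(527,147)=(527*31+147)%997=532 h(640,640)=(640*31+640)%997=540 -> [532, 540]
  L3: h(532,540)=(532*31+540)%997=83 -> [83]
  root = 83 != target 465
Candidate B: set leaf[3] = 38 -> leaves = [46, 98, 34, 38, 20]
  L0: [46, 98, 34, 38, 20]
  L1: h(46,98)=(46*31+98)%997=527 h(34,38)=(34*31+38)%997=95 h(20,20)=(20*31+20)%997=640 -> [527, 95, 640]
  L2: h(527,95)=(527*31+95)%997=480 h(640,640)=(640*31+640)%997=540 -> [480, 540]
  L3: h(480,540)=(480*31+540)%997=465 -> [465]
  root = 465 == target 465  ** MATCH **
Candidate C: set leaf[1] = 93 -> leaves = [46, 93, 34, 95, 20]
  L0: [46, 93, 34, 95, 20]
  L1: h(46,93)=(46*31+93)%997=522 h(34,95)=(34*31+95)%997=152 h(20,20)=(20*31+20)%997=640 -> [522, 152, 640]
  L2: h(522,152)=(522*31+152)%997=382 h(640,640)=(640*31+640)%997=540 -> [382, 540]
  L3: h(382,540)=(382*31+540)%997=418 -> [418]
  root = 418 != target 465
Candidate B produces the target root.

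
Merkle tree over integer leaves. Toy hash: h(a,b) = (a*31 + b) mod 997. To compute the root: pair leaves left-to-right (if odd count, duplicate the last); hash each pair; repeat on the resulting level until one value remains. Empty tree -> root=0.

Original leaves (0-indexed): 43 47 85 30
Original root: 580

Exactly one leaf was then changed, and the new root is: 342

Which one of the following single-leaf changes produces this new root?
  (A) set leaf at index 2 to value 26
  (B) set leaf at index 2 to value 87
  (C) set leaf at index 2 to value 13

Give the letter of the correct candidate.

Original leaves: [43, 47, 85, 30]
Target new root: 342
Try each candidate change and compute the resulting root:
Candidate A: set leaf[2] = 26 -> leaves = [43, 47, 26, 30]
  L0: [43, 47, 26, 30]
  L1: h(43,47)=(43*31+47)%997=383 h(26,30)=(26*31+30)%997=836 -> [383, 836]
  L2: h(383,836)=(383*31+836)%997=745 -> [745]
  root = 745 != target 342
Candidate B: set leaf[2] = 87 -> leaves = [43, 47, 87, 30]
  L0: [43, 47, 87, 30]
  L1: h(43,47)=(43*31+47)%997=383 h(87,30)=(87*31+30)%997=733 -> [383, 733]
  L2: h(383,733)=(383*31+733)%997=642 -> [642]
  root = 642 != target 342
Candidate C: set leaf[2] = 13 -> leaves = [43, 47, 13, 30]
  L0: [43, 47, 13, 30]
  L1: h(43,47)=(43*31+47)%997=383 h(13,30)=(13*31+30)%997=433 -> [383, 433]
  L2: h(383,433)=(383*31+433)%997=342 -> [342]
  root = 342 == target 342  ** MATCH **
Candidate C produces the target root.

Answer: C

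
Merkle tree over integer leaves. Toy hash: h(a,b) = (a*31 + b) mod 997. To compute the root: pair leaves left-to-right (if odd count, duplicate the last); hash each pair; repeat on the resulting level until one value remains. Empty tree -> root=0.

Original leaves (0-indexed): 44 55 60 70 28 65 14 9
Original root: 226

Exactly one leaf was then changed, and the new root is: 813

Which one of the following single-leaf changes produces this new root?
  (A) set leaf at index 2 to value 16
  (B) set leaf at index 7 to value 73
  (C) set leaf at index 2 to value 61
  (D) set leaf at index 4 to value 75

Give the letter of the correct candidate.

Original leaves: [44, 55, 60, 70, 28, 65, 14, 9]
Target new root: 813
Try each candidate change and compute the resulting root:
Candidate A: set leaf[2] = 16 -> leaves = [44, 55, 16, 70, 28, 65, 14, 9]
  L0: [44, 55, 16, 70, 28, 65, 14, 9]
  L1: h(44,55)=(44*31+55)%997=422 h(16,70)=(16*31+70)%997=566 h(28,65)=(28*31+65)%997=933 h(14,9)=(14*31+9)%997=443 -> [422, 566, 933, 443]
  L2: h(422,566)=(422*31+566)%997=687 h(933,443)=(933*31+443)%997=453 -> [687, 453]
  L3: h(687,453)=(687*31+453)%997=813 -> [813]
  root = 813 == target 813  ** MATCH **
Candidate B: set leaf[7] = 73 -> leaves = [44, 55, 60, 70, 28, 65, 14, 73]
  L0: [44, 55, 60, 70, 28, 65, 14, 73]
  L1: h(44,55)=(44*31+55)%997=422 h(60,70)=(60*31+70)%997=933 h(28,65)=(28*31+65)%997=933 h(14,73)=(14*31+73)%997=507 -> [422, 933, 933, 507]
  L2: h(422,933)=(422*31+933)%997=57 h(933,507)=(933*31+507)%997=517 -> [57, 517]
  L3: h(57,517)=(57*31+517)%997=290 -> [290]
  root = 290 != target 813
Candidate C: set leaf[2] = 61 -> leaves = [44, 55, 61, 70, 28, 65, 14, 9]
  L0: [44, 55, 61, 70, 28, 65, 14, 9]
  L1: h(44,55)=(44*31+55)%997=422 h(61,70)=(61*31+70)%997=964 h(28,65)=(28*31+65)%997=933 h(14,9)=(14*31+9)%997=443 -> [422, 964, 933, 443]
  L2: h(422,964)=(422*31+964)%997=88 h(933,443)=(933*31+443)%997=453 -> [88, 453]
  L3: h(88,453)=(88*31+453)%997=190 -> [190]
  root = 190 != target 813
Candidate D: set leaf[4] = 75 -> leaves = [44, 55, 60, 70, 75, 65, 14, 9]
  L0: [44, 55, 60, 70, 75, 65, 14, 9]
  L1: h(44,55)=(44*31+55)%997=422 h(60,70)=(60*31+70)%997=933 h(75,65)=(75*31+65)%997=396 h(14,9)=(14*31+9)%997=443 -> [422, 933, 396, 443]
  L2: h(422,933)=(422*31+933)%997=57 h(396,443)=(396*31+443)%997=755 -> [57, 755]
  L3: h(57,755)=(57*31+755)%997=528 -> [528]
  root = 528 != target 813
Candidate A produces the target root.

Answer: A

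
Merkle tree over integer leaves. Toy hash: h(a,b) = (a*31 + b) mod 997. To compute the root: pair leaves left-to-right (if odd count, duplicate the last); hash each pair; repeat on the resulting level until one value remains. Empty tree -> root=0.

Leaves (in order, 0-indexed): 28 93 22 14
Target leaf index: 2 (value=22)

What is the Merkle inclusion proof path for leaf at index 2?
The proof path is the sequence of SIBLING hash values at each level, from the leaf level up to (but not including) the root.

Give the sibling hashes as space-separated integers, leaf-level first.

L0 (leaves): [28, 93, 22, 14], target index=2
L1: h(28,93)=(28*31+93)%997=961 [pair 0] h(22,14)=(22*31+14)%997=696 [pair 1] -> [961, 696]
  Sibling for proof at L0: 14
L2: h(961,696)=(961*31+696)%997=577 [pair 0] -> [577]
  Sibling for proof at L1: 961
Root: 577
Proof path (sibling hashes from leaf to root): [14, 961]

Answer: 14 961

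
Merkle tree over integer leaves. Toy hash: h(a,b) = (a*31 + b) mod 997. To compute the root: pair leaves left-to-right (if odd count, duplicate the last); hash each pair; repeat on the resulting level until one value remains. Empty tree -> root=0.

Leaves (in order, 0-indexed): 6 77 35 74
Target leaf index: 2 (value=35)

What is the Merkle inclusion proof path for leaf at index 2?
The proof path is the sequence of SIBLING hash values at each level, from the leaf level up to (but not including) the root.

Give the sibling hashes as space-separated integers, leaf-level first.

L0 (leaves): [6, 77, 35, 74], target index=2
L1: h(6,77)=(6*31+77)%997=263 [pair 0] h(35,74)=(35*31+74)%997=162 [pair 1] -> [263, 162]
  Sibling for proof at L0: 74
L2: h(263,162)=(263*31+162)%997=339 [pair 0] -> [339]
  Sibling for proof at L1: 263
Root: 339
Proof path (sibling hashes from leaf to root): [74, 263]

Answer: 74 263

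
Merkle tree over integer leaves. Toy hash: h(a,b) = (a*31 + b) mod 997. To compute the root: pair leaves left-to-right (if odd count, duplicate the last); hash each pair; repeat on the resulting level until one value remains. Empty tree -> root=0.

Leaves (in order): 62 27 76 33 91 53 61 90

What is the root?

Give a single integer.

L0: [62, 27, 76, 33, 91, 53, 61, 90]
L1: h(62,27)=(62*31+27)%997=952 h(76,33)=(76*31+33)%997=395 h(91,53)=(91*31+53)%997=880 h(61,90)=(61*31+90)%997=984 -> [952, 395, 880, 984]
L2: h(952,395)=(952*31+395)%997=994 h(880,984)=(880*31+984)%997=348 -> [994, 348]
L3: h(994,348)=(994*31+348)%997=255 -> [255]

Answer: 255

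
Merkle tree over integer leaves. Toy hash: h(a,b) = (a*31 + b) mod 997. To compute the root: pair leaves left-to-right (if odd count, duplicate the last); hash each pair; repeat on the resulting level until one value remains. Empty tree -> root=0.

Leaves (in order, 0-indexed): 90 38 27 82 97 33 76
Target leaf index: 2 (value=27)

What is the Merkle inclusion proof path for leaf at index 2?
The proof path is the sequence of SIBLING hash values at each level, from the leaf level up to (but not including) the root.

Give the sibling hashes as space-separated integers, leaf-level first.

L0 (leaves): [90, 38, 27, 82, 97, 33, 76], target index=2
L1: h(90,38)=(90*31+38)%997=834 [pair 0] h(27,82)=(27*31+82)%997=919 [pair 1] h(97,33)=(97*31+33)%997=49 [pair 2] h(76,76)=(76*31+76)%997=438 [pair 3] -> [834, 919, 49, 438]
  Sibling for proof at L0: 82
L2: h(834,919)=(834*31+919)%997=851 [pair 0] h(49,438)=(49*31+438)%997=960 [pair 1] -> [851, 960]
  Sibling for proof at L1: 834
L3: h(851,960)=(851*31+960)%997=422 [pair 0] -> [422]
  Sibling for proof at L2: 960
Root: 422
Proof path (sibling hashes from leaf to root): [82, 834, 960]

Answer: 82 834 960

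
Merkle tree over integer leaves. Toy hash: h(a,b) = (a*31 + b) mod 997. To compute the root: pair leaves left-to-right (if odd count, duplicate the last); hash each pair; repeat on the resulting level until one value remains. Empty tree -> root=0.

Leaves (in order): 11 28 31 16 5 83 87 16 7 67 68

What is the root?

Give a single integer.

Answer: 856

Derivation:
L0: [11, 28, 31, 16, 5, 83, 87, 16, 7, 67, 68]
L1: h(11,28)=(11*31+28)%997=369 h(31,16)=(31*31+16)%997=977 h(5,83)=(5*31+83)%997=238 h(87,16)=(87*31+16)%997=719 h(7,67)=(7*31+67)%997=284 h(68,68)=(68*31+68)%997=182 -> [369, 977, 238, 719, 284, 182]
L2: h(369,977)=(369*31+977)%997=452 h(238,719)=(238*31+719)%997=121 h(284,182)=(284*31+182)%997=13 -> [452, 121, 13]
L3: h(452,121)=(452*31+121)%997=175 h(13,13)=(13*31+13)%997=416 -> [175, 416]
L4: h(175,416)=(175*31+416)%997=856 -> [856]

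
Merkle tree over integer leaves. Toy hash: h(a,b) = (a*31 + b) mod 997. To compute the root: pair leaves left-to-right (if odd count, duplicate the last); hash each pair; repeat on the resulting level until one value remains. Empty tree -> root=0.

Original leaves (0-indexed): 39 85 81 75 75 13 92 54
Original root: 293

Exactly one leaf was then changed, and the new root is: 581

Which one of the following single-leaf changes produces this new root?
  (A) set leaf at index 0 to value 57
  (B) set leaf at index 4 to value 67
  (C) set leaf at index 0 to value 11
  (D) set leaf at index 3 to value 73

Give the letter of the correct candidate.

Answer: B

Derivation:
Original leaves: [39, 85, 81, 75, 75, 13, 92, 54]
Target new root: 581
Try each candidate change and compute the resulting root:
Candidate A: set leaf[0] = 57 -> leaves = [57, 85, 81, 75, 75, 13, 92, 54]
  L0: [57, 85, 81, 75, 75, 13, 92, 54]
  L1: h(57,85)=(57*31+85)%997=855 h(81,75)=(81*31+75)%997=592 h(75,13)=(75*31+13)%997=344 h(92,54)=(92*31+54)%997=912 -> [855, 592, 344, 912]
  L2: h(855,592)=(855*31+592)%997=178 h(344,912)=(344*31+912)%997=609 -> [178, 609]
  L3: h(178,609)=(178*31+609)%997=145 -> [145]
  root = 145 != target 581
Candidate B: set leaf[4] = 67 -> leaves = [39, 85, 81, 75, 67, 13, 92, 54]
  L0: [39, 85, 81, 75, 67, 13, 92, 54]
  L1: h(39,85)=(39*31+85)%997=297 h(81,75)=(81*31+75)%997=592 h(67,13)=(67*31+13)%997=96 h(92,54)=(92*31+54)%997=912 -> [297, 592, 96, 912]
  L2: h(297,592)=(297*31+592)%997=826 h(96,912)=(96*31+912)%997=897 -> [826, 897]
  L3: h(826,897)=(826*31+897)%997=581 -> [581]
  root = 581 == target 581  ** MATCH **
Candidate C: set leaf[0] = 11 -> leaves = [11, 85, 81, 75, 75, 13, 92, 54]
  L0: [11, 85, 81, 75, 75, 13, 92, 54]
  L1: h(11,85)=(11*31+85)%997=426 h(81,75)=(81*31+75)%997=592 h(75,13)=(75*31+13)%997=344 h(92,54)=(92*31+54)%997=912 -> [426, 592, 344, 912]
  L2: h(426,592)=(426*31+592)%997=837 h(344,912)=(344*31+912)%997=609 -> [837, 609]
  L3: h(837,609)=(837*31+609)%997=634 -> [634]
  root = 634 != target 581
Candidate D: set leaf[3] = 73 -> leaves = [39, 85, 81, 73, 75, 13, 92, 54]
  L0: [39, 85, 81, 73, 75, 13, 92, 54]
  L1: h(39,85)=(39*31+85)%997=297 h(81,73)=(81*31+73)%997=590 h(75,13)=(75*31+13)%997=344 h(92,54)=(92*31+54)%997=912 -> [297, 590, 344, 912]
  L2: h(297,590)=(297*31+590)%997=824 h(344,912)=(344*31+912)%997=609 -> [824, 609]
  L3: h(824,609)=(824*31+609)%997=231 -> [231]
  root = 231 != target 581
Candidate B produces the target root.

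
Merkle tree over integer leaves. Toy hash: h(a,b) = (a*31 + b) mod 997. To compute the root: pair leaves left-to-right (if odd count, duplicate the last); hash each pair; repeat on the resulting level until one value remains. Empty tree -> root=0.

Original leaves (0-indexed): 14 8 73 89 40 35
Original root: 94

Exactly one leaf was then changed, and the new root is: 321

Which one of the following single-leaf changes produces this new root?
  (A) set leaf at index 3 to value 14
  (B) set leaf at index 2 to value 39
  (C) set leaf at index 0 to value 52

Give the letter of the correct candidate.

Original leaves: [14, 8, 73, 89, 40, 35]
Target new root: 321
Try each candidate change and compute the resulting root:
Candidate A: set leaf[3] = 14 -> leaves = [14, 8, 73, 14, 40, 35]
  L0: [14, 8, 73, 14, 40, 35]
  L1: h(14,8)=(14*31+8)%997=442 h(73,14)=(73*31+14)%997=283 h(40,35)=(40*31+35)%997=278 -> [442, 283, 278]
  L2: h(442,283)=(442*31+283)%997=27 h(278,278)=(278*31+278)%997=920 -> [27, 920]
  L3: h(27,920)=(27*31+920)%997=760 -> [760]
  root = 760 != target 321
Candidate B: set leaf[2] = 39 -> leaves = [14, 8, 39, 89, 40, 35]
  L0: [14, 8, 39, 89, 40, 35]
  L1: h(14,8)=(14*31+8)%997=442 h(39,89)=(39*31+89)%997=301 h(40,35)=(40*31+35)%997=278 -> [442, 301, 278]
  L2: h(442,301)=(442*31+301)%997=45 h(278,278)=(278*31+278)%997=920 -> [45, 920]
  L3: h(45,920)=(45*31+920)%997=321 -> [321]
  root = 321 == target 321  ** MATCH **
Candidate C: set leaf[0] = 52 -> leaves = [52, 8, 73, 89, 40, 35]
  L0: [52, 8, 73, 89, 40, 35]
  L1: h(52,8)=(52*31+8)%997=623 h(73,89)=(73*31+89)%997=358 h(40,35)=(40*31+35)%997=278 -> [623, 358, 278]
  L2: h(623,358)=(623*31+358)%997=728 h(278,278)=(278*31+278)%997=920 -> [728, 920]
  L3: h(728,920)=(728*31+920)%997=557 -> [557]
  root = 557 != target 321
Candidate B produces the target root.

Answer: B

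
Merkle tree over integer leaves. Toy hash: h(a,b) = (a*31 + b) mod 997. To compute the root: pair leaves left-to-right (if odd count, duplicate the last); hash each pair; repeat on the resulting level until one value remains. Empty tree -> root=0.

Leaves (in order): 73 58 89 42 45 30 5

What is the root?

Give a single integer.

Answer: 751

Derivation:
L0: [73, 58, 89, 42, 45, 30, 5]
L1: h(73,58)=(73*31+58)%997=327 h(89,42)=(89*31+42)%997=807 h(45,30)=(45*31+30)%997=428 h(5,5)=(5*31+5)%997=160 -> [327, 807, 428, 160]
L2: h(327,807)=(327*31+807)%997=974 h(428,160)=(428*31+160)%997=467 -> [974, 467]
L3: h(974,467)=(974*31+467)%997=751 -> [751]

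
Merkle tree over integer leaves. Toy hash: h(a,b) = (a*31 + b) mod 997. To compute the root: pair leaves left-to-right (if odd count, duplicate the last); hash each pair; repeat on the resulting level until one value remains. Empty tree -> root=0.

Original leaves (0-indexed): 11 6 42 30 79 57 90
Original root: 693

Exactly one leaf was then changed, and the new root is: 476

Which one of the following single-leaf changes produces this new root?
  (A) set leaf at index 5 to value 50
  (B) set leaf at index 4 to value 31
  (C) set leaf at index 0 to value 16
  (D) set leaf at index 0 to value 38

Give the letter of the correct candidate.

Answer: A

Derivation:
Original leaves: [11, 6, 42, 30, 79, 57, 90]
Target new root: 476
Try each candidate change and compute the resulting root:
Candidate A: set leaf[5] = 50 -> leaves = [11, 6, 42, 30, 79, 50, 90]
  L0: [11, 6, 42, 30, 79, 50, 90]
  L1: h(11,6)=(11*31+6)%997=347 h(42,30)=(42*31+30)%997=335 h(79,50)=(79*31+50)%997=505 h(90,90)=(90*31+90)%997=886 -> [347, 335, 505, 886]
  L2: h(347,335)=(347*31+335)%997=125 h(505,886)=(505*31+886)%997=589 -> [125, 589]
  L3: h(125,589)=(125*31+589)%997=476 -> [476]
  root = 476 == target 476  ** MATCH **
Candidate B: set leaf[4] = 31 -> leaves = [11, 6, 42, 30, 31, 57, 90]
  L0: [11, 6, 42, 30, 31, 57, 90]
  L1: h(11,6)=(11*31+6)%997=347 h(42,30)=(42*31+30)%997=335 h(31,57)=(31*31+57)%997=21 h(90,90)=(90*31+90)%997=886 -> [347, 335, 21, 886]
  L2: h(347,335)=(347*31+335)%997=125 h(21,886)=(21*31+886)%997=540 -> [125, 540]
  L3: h(125,540)=(125*31+540)%997=427 -> [427]
  root = 427 != target 476
Candidate C: set leaf[0] = 16 -> leaves = [16, 6, 42, 30, 79, 57, 90]
  L0: [16, 6, 42, 30, 79, 57, 90]
  L1: h(16,6)=(16*31+6)%997=502 h(42,30)=(42*31+30)%997=335 h(79,57)=(79*31+57)%997=512 h(90,90)=(90*31+90)%997=886 -> [502, 335, 512, 886]
  L2: h(502,335)=(502*31+335)%997=942 h(512,886)=(512*31+886)%997=806 -> [942, 806]
  L3: h(942,806)=(942*31+806)%997=98 -> [98]
  root = 98 != target 476
Candidate D: set leaf[0] = 38 -> leaves = [38, 6, 42, 30, 79, 57, 90]
  L0: [38, 6, 42, 30, 79, 57, 90]
  L1: h(38,6)=(38*31+6)%997=187 h(42,30)=(42*31+30)%997=335 h(79,57)=(79*31+57)%997=512 h(90,90)=(90*31+90)%997=886 -> [187, 335, 512, 886]
  L2: h(187,335)=(187*31+335)%997=150 h(512,886)=(512*31+886)%997=806 -> [150, 806]
  L3: h(150,806)=(150*31+806)%997=471 -> [471]
  root = 471 != target 476
Candidate A produces the target root.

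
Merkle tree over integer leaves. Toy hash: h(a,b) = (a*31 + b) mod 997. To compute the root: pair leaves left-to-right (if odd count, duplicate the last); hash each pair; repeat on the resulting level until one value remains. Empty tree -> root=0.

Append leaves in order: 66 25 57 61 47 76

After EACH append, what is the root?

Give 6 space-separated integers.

After append 66 (leaves=[66]):
  L0: [66]
  root=66
After append 25 (leaves=[66, 25]):
  L0: [66, 25]
  L1: h(66,25)=(66*31+25)%997=77 -> [77]
  root=77
After append 57 (leaves=[66, 25, 57]):
  L0: [66, 25, 57]
  L1: h(66,25)=(66*31+25)%997=77 h(57,57)=(57*31+57)%997=827 -> [77, 827]
  L2: h(77,827)=(77*31+827)%997=223 -> [223]
  root=223
After append 61 (leaves=[66, 25, 57, 61]):
  L0: [66, 25, 57, 61]
  L1: h(66,25)=(66*31+25)%997=77 h(57,61)=(57*31+61)%997=831 -> [77, 831]
  L2: h(77,831)=(77*31+831)%997=227 -> [227]
  root=227
After append 47 (leaves=[66, 25, 57, 61, 47]):
  L0: [66, 25, 57, 61, 47]
  L1: h(66,25)=(66*31+25)%997=77 h(57,61)=(57*31+61)%997=831 h(47,47)=(47*31+47)%997=507 -> [77, 831, 507]
  L2: h(77,831)=(77*31+831)%997=227 h(507,507)=(507*31+507)%997=272 -> [227, 272]
  L3: h(227,272)=(227*31+272)%997=330 -> [330]
  root=330
After append 76 (leaves=[66, 25, 57, 61, 47, 76]):
  L0: [66, 25, 57, 61, 47, 76]
  L1: h(66,25)=(66*31+25)%997=77 h(57,61)=(57*31+61)%997=831 h(47,76)=(47*31+76)%997=536 -> [77, 831, 536]
  L2: h(77,831)=(77*31+831)%997=227 h(536,536)=(536*31+536)%997=203 -> [227, 203]
  L3: h(227,203)=(227*31+203)%997=261 -> [261]
  root=261

Answer: 66 77 223 227 330 261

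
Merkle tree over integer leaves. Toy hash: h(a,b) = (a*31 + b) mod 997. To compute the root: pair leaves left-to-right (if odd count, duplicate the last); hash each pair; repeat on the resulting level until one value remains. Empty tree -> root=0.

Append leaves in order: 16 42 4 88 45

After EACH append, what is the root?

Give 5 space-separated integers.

Answer: 16 538 854 938 383

Derivation:
After append 16 (leaves=[16]):
  L0: [16]
  root=16
After append 42 (leaves=[16, 42]):
  L0: [16, 42]
  L1: h(16,42)=(16*31+42)%997=538 -> [538]
  root=538
After append 4 (leaves=[16, 42, 4]):
  L0: [16, 42, 4]
  L1: h(16,42)=(16*31+42)%997=538 h(4,4)=(4*31+4)%997=128 -> [538, 128]
  L2: h(538,128)=(538*31+128)%997=854 -> [854]
  root=854
After append 88 (leaves=[16, 42, 4, 88]):
  L0: [16, 42, 4, 88]
  L1: h(16,42)=(16*31+42)%997=538 h(4,88)=(4*31+88)%997=212 -> [538, 212]
  L2: h(538,212)=(538*31+212)%997=938 -> [938]
  root=938
After append 45 (leaves=[16, 42, 4, 88, 45]):
  L0: [16, 42, 4, 88, 45]
  L1: h(16,42)=(16*31+42)%997=538 h(4,88)=(4*31+88)%997=212 h(45,45)=(45*31+45)%997=443 -> [538, 212, 443]
  L2: h(538,212)=(538*31+212)%997=938 h(443,443)=(443*31+443)%997=218 -> [938, 218]
  L3: h(938,218)=(938*31+218)%997=383 -> [383]
  root=383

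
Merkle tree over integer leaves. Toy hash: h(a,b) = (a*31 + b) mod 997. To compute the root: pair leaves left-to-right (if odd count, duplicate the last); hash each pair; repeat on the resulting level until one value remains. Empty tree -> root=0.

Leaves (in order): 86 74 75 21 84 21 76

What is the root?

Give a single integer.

L0: [86, 74, 75, 21, 84, 21, 76]
L1: h(86,74)=(86*31+74)%997=746 h(75,21)=(75*31+21)%997=352 h(84,21)=(84*31+21)%997=631 h(76,76)=(76*31+76)%997=438 -> [746, 352, 631, 438]
L2: h(746,352)=(746*31+352)%997=547 h(631,438)=(631*31+438)%997=59 -> [547, 59]
L3: h(547,59)=(547*31+59)%997=67 -> [67]

Answer: 67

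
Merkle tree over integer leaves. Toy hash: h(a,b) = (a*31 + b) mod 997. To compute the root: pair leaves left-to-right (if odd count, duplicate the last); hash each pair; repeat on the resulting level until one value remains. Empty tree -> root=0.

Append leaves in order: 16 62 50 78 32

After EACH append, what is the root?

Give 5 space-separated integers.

Answer: 16 558 952 980 337

Derivation:
After append 16 (leaves=[16]):
  L0: [16]
  root=16
After append 62 (leaves=[16, 62]):
  L0: [16, 62]
  L1: h(16,62)=(16*31+62)%997=558 -> [558]
  root=558
After append 50 (leaves=[16, 62, 50]):
  L0: [16, 62, 50]
  L1: h(16,62)=(16*31+62)%997=558 h(50,50)=(50*31+50)%997=603 -> [558, 603]
  L2: h(558,603)=(558*31+603)%997=952 -> [952]
  root=952
After append 78 (leaves=[16, 62, 50, 78]):
  L0: [16, 62, 50, 78]
  L1: h(16,62)=(16*31+62)%997=558 h(50,78)=(50*31+78)%997=631 -> [558, 631]
  L2: h(558,631)=(558*31+631)%997=980 -> [980]
  root=980
After append 32 (leaves=[16, 62, 50, 78, 32]):
  L0: [16, 62, 50, 78, 32]
  L1: h(16,62)=(16*31+62)%997=558 h(50,78)=(50*31+78)%997=631 h(32,32)=(32*31+32)%997=27 -> [558, 631, 27]
  L2: h(558,631)=(558*31+631)%997=980 h(27,27)=(27*31+27)%997=864 -> [980, 864]
  L3: h(980,864)=(980*31+864)%997=337 -> [337]
  root=337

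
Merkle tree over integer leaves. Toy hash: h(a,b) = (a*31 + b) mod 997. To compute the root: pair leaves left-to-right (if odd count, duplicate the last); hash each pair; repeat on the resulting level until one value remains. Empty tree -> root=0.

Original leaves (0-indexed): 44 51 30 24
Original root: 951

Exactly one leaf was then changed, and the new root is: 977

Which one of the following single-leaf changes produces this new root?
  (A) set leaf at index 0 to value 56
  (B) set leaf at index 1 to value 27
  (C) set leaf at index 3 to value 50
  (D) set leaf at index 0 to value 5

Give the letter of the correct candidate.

Answer: C

Derivation:
Original leaves: [44, 51, 30, 24]
Target new root: 977
Try each candidate change and compute the resulting root:
Candidate A: set leaf[0] = 56 -> leaves = [56, 51, 30, 24]
  L0: [56, 51, 30, 24]
  L1: h(56,51)=(56*31+51)%997=790 h(30,24)=(30*31+24)%997=954 -> [790, 954]
  L2: h(790,954)=(790*31+954)%997=519 -> [519]
  root = 519 != target 977
Candidate B: set leaf[1] = 27 -> leaves = [44, 27, 30, 24]
  L0: [44, 27, 30, 24]
  L1: h(44,27)=(44*31+27)%997=394 h(30,24)=(30*31+24)%997=954 -> [394, 954]
  L2: h(394,954)=(394*31+954)%997=207 -> [207]
  root = 207 != target 977
Candidate C: set leaf[3] = 50 -> leaves = [44, 51, 30, 50]
  L0: [44, 51, 30, 50]
  L1: h(44,51)=(44*31+51)%997=418 h(30,50)=(30*31+50)%997=980 -> [418, 980]
  L2: h(418,980)=(418*31+980)%997=977 -> [977]
  root = 977 == target 977  ** MATCH **
Candidate D: set leaf[0] = 5 -> leaves = [5, 51, 30, 24]
  L0: [5, 51, 30, 24]
  L1: h(5,51)=(5*31+51)%997=206 h(30,24)=(30*31+24)%997=954 -> [206, 954]
  L2: h(206,954)=(206*31+954)%997=361 -> [361]
  root = 361 != target 977
Candidate C produces the target root.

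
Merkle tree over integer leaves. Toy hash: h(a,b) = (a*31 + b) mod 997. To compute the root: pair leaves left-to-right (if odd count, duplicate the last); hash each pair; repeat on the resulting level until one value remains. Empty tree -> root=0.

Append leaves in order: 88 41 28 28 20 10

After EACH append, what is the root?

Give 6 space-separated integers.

Answer: 88 775 993 993 416 96

Derivation:
After append 88 (leaves=[88]):
  L0: [88]
  root=88
After append 41 (leaves=[88, 41]):
  L0: [88, 41]
  L1: h(88,41)=(88*31+41)%997=775 -> [775]
  root=775
After append 28 (leaves=[88, 41, 28]):
  L0: [88, 41, 28]
  L1: h(88,41)=(88*31+41)%997=775 h(28,28)=(28*31+28)%997=896 -> [775, 896]
  L2: h(775,896)=(775*31+896)%997=993 -> [993]
  root=993
After append 28 (leaves=[88, 41, 28, 28]):
  L0: [88, 41, 28, 28]
  L1: h(88,41)=(88*31+41)%997=775 h(28,28)=(28*31+28)%997=896 -> [775, 896]
  L2: h(775,896)=(775*31+896)%997=993 -> [993]
  root=993
After append 20 (leaves=[88, 41, 28, 28, 20]):
  L0: [88, 41, 28, 28, 20]
  L1: h(88,41)=(88*31+41)%997=775 h(28,28)=(28*31+28)%997=896 h(20,20)=(20*31+20)%997=640 -> [775, 896, 640]
  L2: h(775,896)=(775*31+896)%997=993 h(640,640)=(640*31+640)%997=540 -> [993, 540]
  L3: h(993,540)=(993*31+540)%997=416 -> [416]
  root=416
After append 10 (leaves=[88, 41, 28, 28, 20, 10]):
  L0: [88, 41, 28, 28, 20, 10]
  L1: h(88,41)=(88*31+41)%997=775 h(28,28)=(28*31+28)%997=896 h(20,10)=(20*31+10)%997=630 -> [775, 896, 630]
  L2: h(775,896)=(775*31+896)%997=993 h(630,630)=(630*31+630)%997=220 -> [993, 220]
  L3: h(993,220)=(993*31+220)%997=96 -> [96]
  root=96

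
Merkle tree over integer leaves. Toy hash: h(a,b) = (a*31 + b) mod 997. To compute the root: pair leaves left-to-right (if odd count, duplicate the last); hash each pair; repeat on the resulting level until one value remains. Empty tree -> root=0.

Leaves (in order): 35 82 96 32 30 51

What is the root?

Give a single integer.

L0: [35, 82, 96, 32, 30, 51]
L1: h(35,82)=(35*31+82)%997=170 h(96,32)=(96*31+32)%997=17 h(30,51)=(30*31+51)%997=981 -> [170, 17, 981]
L2: h(170,17)=(170*31+17)%997=302 h(981,981)=(981*31+981)%997=485 -> [302, 485]
L3: h(302,485)=(302*31+485)%997=874 -> [874]

Answer: 874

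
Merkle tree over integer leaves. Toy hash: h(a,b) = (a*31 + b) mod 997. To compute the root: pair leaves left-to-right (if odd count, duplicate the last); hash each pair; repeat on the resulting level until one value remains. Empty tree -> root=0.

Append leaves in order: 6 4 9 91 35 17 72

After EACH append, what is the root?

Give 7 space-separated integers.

Answer: 6 190 196 278 590 14 219

Derivation:
After append 6 (leaves=[6]):
  L0: [6]
  root=6
After append 4 (leaves=[6, 4]):
  L0: [6, 4]
  L1: h(6,4)=(6*31+4)%997=190 -> [190]
  root=190
After append 9 (leaves=[6, 4, 9]):
  L0: [6, 4, 9]
  L1: h(6,4)=(6*31+4)%997=190 h(9,9)=(9*31+9)%997=288 -> [190, 288]
  L2: h(190,288)=(190*31+288)%997=196 -> [196]
  root=196
After append 91 (leaves=[6, 4, 9, 91]):
  L0: [6, 4, 9, 91]
  L1: h(6,4)=(6*31+4)%997=190 h(9,91)=(9*31+91)%997=370 -> [190, 370]
  L2: h(190,370)=(190*31+370)%997=278 -> [278]
  root=278
After append 35 (leaves=[6, 4, 9, 91, 35]):
  L0: [6, 4, 9, 91, 35]
  L1: h(6,4)=(6*31+4)%997=190 h(9,91)=(9*31+91)%997=370 h(35,35)=(35*31+35)%997=123 -> [190, 370, 123]
  L2: h(190,370)=(190*31+370)%997=278 h(123,123)=(123*31+123)%997=945 -> [278, 945]
  L3: h(278,945)=(278*31+945)%997=590 -> [590]
  root=590
After append 17 (leaves=[6, 4, 9, 91, 35, 17]):
  L0: [6, 4, 9, 91, 35, 17]
  L1: h(6,4)=(6*31+4)%997=190 h(9,91)=(9*31+91)%997=370 h(35,17)=(35*31+17)%997=105 -> [190, 370, 105]
  L2: h(190,370)=(190*31+370)%997=278 h(105,105)=(105*31+105)%997=369 -> [278, 369]
  L3: h(278,369)=(278*31+369)%997=14 -> [14]
  root=14
After append 72 (leaves=[6, 4, 9, 91, 35, 17, 72]):
  L0: [6, 4, 9, 91, 35, 17, 72]
  L1: h(6,4)=(6*31+4)%997=190 h(9,91)=(9*31+91)%997=370 h(35,17)=(35*31+17)%997=105 h(72,72)=(72*31+72)%997=310 -> [190, 370, 105, 310]
  L2: h(190,370)=(190*31+370)%997=278 h(105,310)=(105*31+310)%997=574 -> [278, 574]
  L3: h(278,574)=(278*31+574)%997=219 -> [219]
  root=219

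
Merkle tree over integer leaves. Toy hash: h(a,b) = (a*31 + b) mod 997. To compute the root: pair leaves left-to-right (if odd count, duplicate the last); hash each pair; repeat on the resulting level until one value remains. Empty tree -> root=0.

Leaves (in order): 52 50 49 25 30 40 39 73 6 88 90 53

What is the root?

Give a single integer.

Answer: 586

Derivation:
L0: [52, 50, 49, 25, 30, 40, 39, 73, 6, 88, 90, 53]
L1: h(52,50)=(52*31+50)%997=665 h(49,25)=(49*31+25)%997=547 h(30,40)=(30*31+40)%997=970 h(39,73)=(39*31+73)%997=285 h(6,88)=(6*31+88)%997=274 h(90,53)=(90*31+53)%997=849 -> [665, 547, 970, 285, 274, 849]
L2: h(665,547)=(665*31+547)%997=225 h(970,285)=(970*31+285)%997=445 h(274,849)=(274*31+849)%997=370 -> [225, 445, 370]
L3: h(225,445)=(225*31+445)%997=441 h(370,370)=(370*31+370)%997=873 -> [441, 873]
L4: h(441,873)=(441*31+873)%997=586 -> [586]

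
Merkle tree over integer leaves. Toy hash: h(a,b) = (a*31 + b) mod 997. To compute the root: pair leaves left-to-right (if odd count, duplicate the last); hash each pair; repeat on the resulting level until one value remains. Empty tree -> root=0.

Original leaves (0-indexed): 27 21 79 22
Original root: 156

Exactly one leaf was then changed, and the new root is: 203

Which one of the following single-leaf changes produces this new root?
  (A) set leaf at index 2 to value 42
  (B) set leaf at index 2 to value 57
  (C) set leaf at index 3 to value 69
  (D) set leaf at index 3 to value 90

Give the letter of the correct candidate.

Original leaves: [27, 21, 79, 22]
Target new root: 203
Try each candidate change and compute the resulting root:
Candidate A: set leaf[2] = 42 -> leaves = [27, 21, 42, 22]
  L0: [27, 21, 42, 22]
  L1: h(27,21)=(27*31+21)%997=858 h(42,22)=(42*31+22)%997=327 -> [858, 327]
  L2: h(858,327)=(858*31+327)%997=6 -> [6]
  root = 6 != target 203
Candidate B: set leaf[2] = 57 -> leaves = [27, 21, 57, 22]
  L0: [27, 21, 57, 22]
  L1: h(27,21)=(27*31+21)%997=858 h(57,22)=(57*31+22)%997=792 -> [858, 792]
  L2: h(858,792)=(858*31+792)%997=471 -> [471]
  root = 471 != target 203
Candidate C: set leaf[3] = 69 -> leaves = [27, 21, 79, 69]
  L0: [27, 21, 79, 69]
  L1: h(27,21)=(27*31+21)%997=858 h(79,69)=(79*31+69)%997=524 -> [858, 524]
  L2: h(858,524)=(858*31+524)%997=203 -> [203]
  root = 203 == target 203  ** MATCH **
Candidate D: set leaf[3] = 90 -> leaves = [27, 21, 79, 90]
  L0: [27, 21, 79, 90]
  L1: h(27,21)=(27*31+21)%997=858 h(79,90)=(79*31+90)%997=545 -> [858, 545]
  L2: h(858,545)=(858*31+545)%997=224 -> [224]
  root = 224 != target 203
Candidate C produces the target root.

Answer: C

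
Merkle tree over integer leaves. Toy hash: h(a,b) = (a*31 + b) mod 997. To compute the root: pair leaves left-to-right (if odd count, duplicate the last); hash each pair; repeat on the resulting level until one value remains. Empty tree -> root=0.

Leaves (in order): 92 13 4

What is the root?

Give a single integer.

Answer: 210

Derivation:
L0: [92, 13, 4]
L1: h(92,13)=(92*31+13)%997=871 h(4,4)=(4*31+4)%997=128 -> [871, 128]
L2: h(871,128)=(871*31+128)%997=210 -> [210]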